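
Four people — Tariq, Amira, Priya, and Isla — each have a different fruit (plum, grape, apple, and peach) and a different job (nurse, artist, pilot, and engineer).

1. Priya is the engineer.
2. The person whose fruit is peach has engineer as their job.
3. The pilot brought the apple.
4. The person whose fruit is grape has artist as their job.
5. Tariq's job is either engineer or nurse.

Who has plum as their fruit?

With clues 1–2, Priya is impossible for the one with fruit plum.
With clues 1–5, Amira and Isla are impossible for the one with fruit plum.
That leaves Tariq.

Tariq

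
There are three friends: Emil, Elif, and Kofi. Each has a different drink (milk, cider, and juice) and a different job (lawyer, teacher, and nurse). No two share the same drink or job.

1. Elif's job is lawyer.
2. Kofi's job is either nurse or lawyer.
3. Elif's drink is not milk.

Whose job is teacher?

Emil

Clue 1 rules out Elif for the one with job teacher.
With clues 1–2, Kofi is impossible for the one with job teacher.
That leaves Emil.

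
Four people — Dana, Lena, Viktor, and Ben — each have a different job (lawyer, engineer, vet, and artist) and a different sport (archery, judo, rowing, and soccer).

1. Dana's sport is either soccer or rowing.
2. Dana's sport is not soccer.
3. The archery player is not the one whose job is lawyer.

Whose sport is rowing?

Dana

With clues 1–2, Ben, Lena, and Viktor are impossible for the one with sport rowing.
That leaves Dana.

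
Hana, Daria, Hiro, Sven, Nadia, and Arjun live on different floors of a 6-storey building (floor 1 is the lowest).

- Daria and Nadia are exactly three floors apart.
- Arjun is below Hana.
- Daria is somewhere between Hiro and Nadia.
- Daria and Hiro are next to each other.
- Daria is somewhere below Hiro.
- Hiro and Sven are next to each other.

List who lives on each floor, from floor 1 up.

Nadia, Arjun, Hana, Daria, Hiro, Sven

From clues 1–2: Hana is in {2,3,4,5,6}.
From clues 1–3: Hana is in {3,4,5,6}.
From clues 1–5: Daria is in {4,5}.
From clues 1–6: Nadia → floor 1, Arjun → floor 2, Hana → floor 3, Daria → floor 4, Hiro → floor 5, Sven → floor 6.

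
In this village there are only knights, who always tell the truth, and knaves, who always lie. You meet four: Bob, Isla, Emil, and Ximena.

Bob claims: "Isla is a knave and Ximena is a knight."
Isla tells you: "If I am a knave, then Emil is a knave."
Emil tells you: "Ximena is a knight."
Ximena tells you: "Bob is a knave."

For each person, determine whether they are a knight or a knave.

Consider Bob. Suppose Bob is a knight.
Then no assignment of the remaining roles makes every statement match its speaker's type — contradiction.
So Bob is a knave.
With that fixed, Ximena's statement is true, so Ximena is a knight.
With that fixed, Emil's statement is true, so Emil is a knight.
Consider Isla. Suppose Isla is a knave.
Then Bob's statement comes out true, contradicting Bob being a knave.
So Isla is a knight.

Bob: knave, Isla: knight, Emil: knight, Ximena: knight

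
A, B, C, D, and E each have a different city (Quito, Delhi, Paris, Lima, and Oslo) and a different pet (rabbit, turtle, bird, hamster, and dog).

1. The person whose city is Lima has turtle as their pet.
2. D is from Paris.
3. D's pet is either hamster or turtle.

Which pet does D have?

hamster

With clues 1–2, turtle is impossible for D's pet.
With clues 1–3, bird, dog, and rabbit are impossible for D's pet.
That leaves hamster.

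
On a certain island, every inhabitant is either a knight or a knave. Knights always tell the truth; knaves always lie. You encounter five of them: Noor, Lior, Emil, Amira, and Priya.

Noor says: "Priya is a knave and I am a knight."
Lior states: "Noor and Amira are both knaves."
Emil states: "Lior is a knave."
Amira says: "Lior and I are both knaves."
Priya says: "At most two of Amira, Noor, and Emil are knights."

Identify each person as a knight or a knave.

Noor: knave, Lior: knight, Emil: knave, Amira: knave, Priya: knight

Consider Noor. Suppose Noor is a knight.
Then no assignment of the remaining roles makes every statement match its speaker's type — contradiction.
So Noor is a knave.
With that fixed, Priya's statement is true, so Priya is a knight.
Consider Lior. Suppose Lior is a knave.
Then whichever role Amira has, Amira's statement has the wrong truth value — contradiction.
So Lior is a knight.
With that fixed, Emil's statement is false, so Emil is a knave.
With that fixed, Amira's statement is false, so Amira is a knave.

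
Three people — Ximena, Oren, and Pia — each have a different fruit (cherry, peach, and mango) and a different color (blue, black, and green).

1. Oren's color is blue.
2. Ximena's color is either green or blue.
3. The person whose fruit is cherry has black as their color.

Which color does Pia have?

Clue 1 rules out blue for Pia's color.
With clues 1–2, green is impossible for Pia's color.
That leaves black.

black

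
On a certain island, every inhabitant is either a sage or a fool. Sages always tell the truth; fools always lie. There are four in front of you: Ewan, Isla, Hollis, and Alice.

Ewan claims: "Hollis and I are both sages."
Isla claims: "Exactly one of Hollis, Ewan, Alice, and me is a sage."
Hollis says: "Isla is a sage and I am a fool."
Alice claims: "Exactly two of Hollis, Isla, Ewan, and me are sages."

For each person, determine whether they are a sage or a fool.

Consider Ewan. Suppose Ewan is a sage.
Then no assignment of the remaining roles makes every statement match its speaker's type — contradiction.
So Ewan is a fool.
Consider Isla. Suppose Isla is a sage.
Then whichever role Hollis has, Hollis's statement has the wrong truth value — contradiction.
So Isla is a fool.
With that fixed, Hollis's statement is false, so Hollis is a fool.
With that fixed, Alice's statement is false, so Alice is a fool.

Ewan: fool, Isla: fool, Hollis: fool, Alice: fool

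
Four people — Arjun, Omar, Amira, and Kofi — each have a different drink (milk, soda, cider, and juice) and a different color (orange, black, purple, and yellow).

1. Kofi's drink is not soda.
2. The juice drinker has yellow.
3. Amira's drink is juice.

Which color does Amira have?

With clues 1–3, black, orange, and purple are impossible for Amira's color.
That leaves yellow.

yellow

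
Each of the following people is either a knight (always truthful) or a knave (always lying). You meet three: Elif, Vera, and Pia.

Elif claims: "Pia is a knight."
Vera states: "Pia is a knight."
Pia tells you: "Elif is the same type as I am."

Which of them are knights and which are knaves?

Elif: knight, Vera: knight, Pia: knight

Consider Elif. Suppose Elif is a knave.
Then whichever role Pia has, Pia's statement has the wrong truth value — contradiction.
So Elif is a knight.
Consider Vera. Suppose Vera is a knave.
Then no assignment of the remaining roles makes every statement match its speaker's type — contradiction.
So Vera is a knight.
Consider Pia. Suppose Pia is a knave.
Then Elif's statement comes out false, contradicting Elif being a knight.
So Pia is a knight.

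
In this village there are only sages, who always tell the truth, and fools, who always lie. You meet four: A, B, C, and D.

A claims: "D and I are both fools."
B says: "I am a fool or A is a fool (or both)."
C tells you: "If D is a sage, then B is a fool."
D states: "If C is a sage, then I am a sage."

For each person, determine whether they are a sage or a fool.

A: fool, B: sage, C: fool, D: sage

Consider A. Suppose A is a sage.
Then A's own statement would have to be true, but it can't be — contradiction.
So A is a fool.
With that fixed, B's statement is true, so B is a sage.
Consider C. Suppose C is a sage.
Then no assignment of the remaining roles makes every statement match its speaker's type — contradiction.
So C is a fool.
With that fixed, D's statement is true, so D is a sage.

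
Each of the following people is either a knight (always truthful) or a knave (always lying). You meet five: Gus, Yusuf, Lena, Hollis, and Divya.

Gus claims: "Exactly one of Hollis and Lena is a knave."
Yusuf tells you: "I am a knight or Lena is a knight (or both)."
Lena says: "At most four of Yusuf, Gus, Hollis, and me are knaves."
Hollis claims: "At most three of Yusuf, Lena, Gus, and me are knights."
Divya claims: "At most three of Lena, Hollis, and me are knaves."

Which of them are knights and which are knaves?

Gus: knave, Yusuf: knight, Lena: knight, Hollis: knight, Divya: knight

Regardless of anyone's role, Lena's statement is true, so Lena is a knight.
With that fixed, Divya's statement is true, so Divya is a knight.
With that fixed, Yusuf's statement is true, so Yusuf is a knight.
Consider Gus. Suppose Gus is a knight.
Then whichever role Hollis has, Hollis's statement has the wrong truth value — contradiction.
So Gus is a knave.
With that fixed, Hollis's statement is true, so Hollis is a knight.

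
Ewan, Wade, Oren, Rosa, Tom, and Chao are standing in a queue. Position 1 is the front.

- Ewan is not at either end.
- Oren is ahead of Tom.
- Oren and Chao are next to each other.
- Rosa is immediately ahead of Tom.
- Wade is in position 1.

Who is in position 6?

With clue 1, Ewan is ruled out for position 6.
With clues 1–2, Oren is ruled out for position 6.
With clues 1–3, Chao is ruled out for position 6.
With clues 1–4, Rosa is ruled out for position 6.
With clues 1–5, Wade is ruled out for position 6.
So position 6 is Tom.

Tom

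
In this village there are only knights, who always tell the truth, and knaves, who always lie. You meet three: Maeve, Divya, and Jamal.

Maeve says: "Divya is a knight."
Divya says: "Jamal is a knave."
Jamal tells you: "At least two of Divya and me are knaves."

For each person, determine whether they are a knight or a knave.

Maeve: knight, Divya: knight, Jamal: knave

Consider Maeve. Suppose Maeve is a knave.
Then no assignment of the remaining roles makes every statement match its speaker's type — contradiction.
So Maeve is a knight.
Consider Divya. Suppose Divya is a knave.
Then Maeve's statement comes out false, contradicting Maeve being a knight.
So Divya is a knight.
With that fixed, Jamal's statement is false, so Jamal is a knave.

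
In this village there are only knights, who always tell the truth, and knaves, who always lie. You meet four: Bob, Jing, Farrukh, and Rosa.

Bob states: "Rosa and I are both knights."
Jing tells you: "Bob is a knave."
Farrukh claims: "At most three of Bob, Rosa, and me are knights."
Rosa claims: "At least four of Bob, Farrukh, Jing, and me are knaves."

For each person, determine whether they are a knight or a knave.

Regardless of anyone's role, Farrukh's statement is true, so Farrukh is a knight.
With that fixed, Rosa's statement is false, so Rosa is a knave.
With that fixed, Bob's statement is false, so Bob is a knave.
With that fixed, Jing's statement is true, so Jing is a knight.

Bob: knave, Jing: knight, Farrukh: knight, Rosa: knave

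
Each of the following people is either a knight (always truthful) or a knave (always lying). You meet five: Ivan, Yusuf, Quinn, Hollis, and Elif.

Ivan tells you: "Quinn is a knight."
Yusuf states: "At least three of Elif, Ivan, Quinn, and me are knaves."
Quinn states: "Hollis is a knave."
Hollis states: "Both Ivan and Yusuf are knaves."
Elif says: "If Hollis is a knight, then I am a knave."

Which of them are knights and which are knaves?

Ivan: knight, Yusuf: knave, Quinn: knight, Hollis: knave, Elif: knight

Consider Ivan. Suppose Ivan is a knave.
Then no assignment of the remaining roles makes every statement match its speaker's type — contradiction.
So Ivan is a knight.
With that fixed, Hollis's statement is false, so Hollis is a knave.
With that fixed, Elif's statement is true, so Elif is a knight.
With that fixed, Yusuf's statement is false, so Yusuf is a knave.
With that fixed, Quinn's statement is true, so Quinn is a knight.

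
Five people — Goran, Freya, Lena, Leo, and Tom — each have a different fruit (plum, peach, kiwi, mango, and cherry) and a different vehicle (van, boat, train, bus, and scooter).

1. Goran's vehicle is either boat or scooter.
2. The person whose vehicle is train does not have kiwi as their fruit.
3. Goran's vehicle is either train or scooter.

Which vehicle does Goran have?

scooter

Clue 1 rules out bus, train, and van for Goran's vehicle.
With clues 1–3, boat is impossible for Goran's vehicle.
That leaves scooter.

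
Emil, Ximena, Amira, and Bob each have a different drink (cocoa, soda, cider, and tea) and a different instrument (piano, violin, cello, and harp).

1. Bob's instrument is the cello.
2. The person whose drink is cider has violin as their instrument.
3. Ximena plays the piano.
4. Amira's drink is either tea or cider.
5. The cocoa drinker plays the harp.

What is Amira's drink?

With clues 1–4, cocoa and soda are impossible for Amira's drink.
With clues 1–5, tea is impossible for Amira's drink.
That leaves cider.

cider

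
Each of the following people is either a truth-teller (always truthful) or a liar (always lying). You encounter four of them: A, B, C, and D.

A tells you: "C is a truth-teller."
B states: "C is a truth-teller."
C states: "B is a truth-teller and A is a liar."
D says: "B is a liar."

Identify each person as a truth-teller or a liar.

Consider A. Suppose A is a truth-teller.
Then no assignment of the remaining roles makes every statement match its speaker's type — contradiction.
So A is a liar.
Consider B. Suppose B is a truth-teller.
Then no assignment of the remaining roles makes every statement match its speaker's type — contradiction.
So B is a liar.
With that fixed, C's statement is false, so C is a liar.
With that fixed, D's statement is true, so D is a truth-teller.

A: liar, B: liar, C: liar, D: truth-teller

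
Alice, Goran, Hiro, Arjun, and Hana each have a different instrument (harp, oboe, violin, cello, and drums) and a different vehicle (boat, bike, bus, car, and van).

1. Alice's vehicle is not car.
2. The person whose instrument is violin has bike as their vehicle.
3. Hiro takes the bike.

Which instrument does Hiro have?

violin

With clues 1–3, cello, drums, harp, and oboe are impossible for Hiro's instrument.
That leaves violin.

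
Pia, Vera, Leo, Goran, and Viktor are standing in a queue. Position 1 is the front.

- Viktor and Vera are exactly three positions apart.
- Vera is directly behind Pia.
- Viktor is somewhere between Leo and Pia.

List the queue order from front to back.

From clue 1: Vera is in {1,2,4,5}.
From clues 1–2: Pia is in {1,3,4}.
From clues 1–3: Leo → position 1, Viktor → position 2, Goran → position 3, Pia → position 4, Vera → position 5.

Leo, Viktor, Goran, Pia, Vera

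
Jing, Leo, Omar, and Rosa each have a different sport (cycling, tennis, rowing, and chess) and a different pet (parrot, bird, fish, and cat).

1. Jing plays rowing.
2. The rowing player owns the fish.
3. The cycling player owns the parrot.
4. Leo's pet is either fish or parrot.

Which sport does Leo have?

Clue 1 rules out rowing for Leo's sport.
With clues 1–4, chess and tennis are impossible for Leo's sport.
That leaves cycling.

cycling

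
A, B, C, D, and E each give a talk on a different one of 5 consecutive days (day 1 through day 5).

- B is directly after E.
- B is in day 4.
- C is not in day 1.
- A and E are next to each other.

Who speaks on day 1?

With clue 1, B is ruled out for day 1.
With clues 1–2, E is ruled out for day 1.
With clues 1–3, C is ruled out for day 1.
With clues 1–4, A is ruled out for day 1.
So day 1 is D.

D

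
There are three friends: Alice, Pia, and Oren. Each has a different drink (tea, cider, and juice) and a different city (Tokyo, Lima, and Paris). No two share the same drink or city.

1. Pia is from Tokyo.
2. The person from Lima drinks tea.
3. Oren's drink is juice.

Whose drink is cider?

With clues 1–3, Alice and Oren are impossible for the one with drink cider.
That leaves Pia.

Pia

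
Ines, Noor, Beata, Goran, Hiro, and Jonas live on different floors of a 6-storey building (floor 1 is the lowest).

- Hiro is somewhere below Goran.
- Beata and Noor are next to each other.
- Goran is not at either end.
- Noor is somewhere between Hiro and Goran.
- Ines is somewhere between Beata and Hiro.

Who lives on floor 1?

With clue 1, Goran is ruled out for floor 1.
With clues 1–4, Beata and Noor are ruled out for floor 1.
With clues 1–5, Ines and Jonas are ruled out for floor 1.
So floor 1 is Hiro.

Hiro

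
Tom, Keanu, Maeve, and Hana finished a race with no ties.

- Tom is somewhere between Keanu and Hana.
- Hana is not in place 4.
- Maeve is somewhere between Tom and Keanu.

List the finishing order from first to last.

Hana, Tom, Maeve, Keanu

From clue 1: Tom is in {2,3}.
From clues 1–3: Hana → place 1, Tom → place 2, Maeve → place 3, Keanu → place 4.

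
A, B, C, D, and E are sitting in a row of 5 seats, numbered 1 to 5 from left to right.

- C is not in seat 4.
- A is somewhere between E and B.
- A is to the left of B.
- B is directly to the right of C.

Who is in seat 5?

With clues 1–2, A is ruled out for seat 5.
With clues 1–3, E is ruled out for seat 5.
With clues 1–4, B and C are ruled out for seat 5.
So seat 5 is D.

D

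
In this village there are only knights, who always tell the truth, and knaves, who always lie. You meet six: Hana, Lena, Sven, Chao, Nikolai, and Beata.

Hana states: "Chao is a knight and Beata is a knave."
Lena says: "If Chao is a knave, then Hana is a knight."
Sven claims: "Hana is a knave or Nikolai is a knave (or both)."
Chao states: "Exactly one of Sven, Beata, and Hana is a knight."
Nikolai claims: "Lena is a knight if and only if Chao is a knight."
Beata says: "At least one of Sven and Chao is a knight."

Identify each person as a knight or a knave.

Hana: knave, Lena: knave, Sven: knight, Chao: knave, Nikolai: knight, Beata: knight

Consider Hana. Suppose Hana is a knight.
Then no assignment of the remaining roles makes every statement match its speaker's type — contradiction.
So Hana is a knave.
With that fixed, Sven's statement is true, so Sven is a knight.
With that fixed, Beata's statement is true, so Beata is a knight.
With that fixed, Chao's statement is false, so Chao is a knave.
With that fixed, Lena's statement is false, so Lena is a knave.
With that fixed, Nikolai's statement is true, so Nikolai is a knight.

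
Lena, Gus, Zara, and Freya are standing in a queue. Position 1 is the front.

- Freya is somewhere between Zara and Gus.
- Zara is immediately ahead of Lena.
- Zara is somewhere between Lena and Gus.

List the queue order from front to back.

From clue 1: Freya is in {2,3}.
From clues 1–2: Lena is in {2,4}.
From clues 1–3: Gus → position 1, Freya → position 2, Zara → position 3, Lena → position 4.

Gus, Freya, Zara, Lena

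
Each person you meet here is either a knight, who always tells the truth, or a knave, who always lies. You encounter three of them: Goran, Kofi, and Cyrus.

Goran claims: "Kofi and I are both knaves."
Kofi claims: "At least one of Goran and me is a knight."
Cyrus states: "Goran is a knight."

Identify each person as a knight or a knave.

Consider Goran. Suppose Goran is a knight.
Then Goran's own statement would have to be true, but it can't be — contradiction.
So Goran is a knave.
With that fixed, Cyrus's statement is false, so Cyrus is a knave.
Consider Kofi. Suppose Kofi is a knave.
Then Goran's statement comes out true, contradicting Goran being a knave.
So Kofi is a knight.

Goran: knave, Kofi: knight, Cyrus: knave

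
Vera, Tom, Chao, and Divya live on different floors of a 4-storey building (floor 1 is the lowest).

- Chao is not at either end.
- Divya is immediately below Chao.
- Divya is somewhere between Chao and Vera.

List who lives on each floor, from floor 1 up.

From clue 1: Chao is in {2,3}.
From clues 1–3: Vera → floor 1, Divya → floor 2, Chao → floor 3, Tom → floor 4.

Vera, Divya, Chao, Tom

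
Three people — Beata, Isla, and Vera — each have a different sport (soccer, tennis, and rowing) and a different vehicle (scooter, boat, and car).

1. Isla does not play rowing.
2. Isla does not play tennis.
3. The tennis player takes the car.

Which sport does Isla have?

soccer

Clue 1 rules out rowing for Isla's sport.
With clues 1–2, tennis is impossible for Isla's sport.
That leaves soccer.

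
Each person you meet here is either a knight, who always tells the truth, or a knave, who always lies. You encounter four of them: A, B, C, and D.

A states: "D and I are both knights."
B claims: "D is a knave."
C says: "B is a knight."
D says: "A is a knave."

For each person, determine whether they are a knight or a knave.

Consider A. Suppose A is a knight.
Then no assignment of the remaining roles makes every statement match its speaker's type — contradiction.
So A is a knave.
With that fixed, D's statement is true, so D is a knight.
With that fixed, B's statement is false, so B is a knave.
With that fixed, C's statement is false, so C is a knave.

A: knave, B: knave, C: knave, D: knight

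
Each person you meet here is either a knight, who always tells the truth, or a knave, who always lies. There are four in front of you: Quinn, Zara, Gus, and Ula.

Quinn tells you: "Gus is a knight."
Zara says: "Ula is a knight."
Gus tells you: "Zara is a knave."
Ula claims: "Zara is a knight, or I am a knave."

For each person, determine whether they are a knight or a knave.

Quinn: knave, Zara: knight, Gus: knave, Ula: knight

Consider Quinn. Suppose Quinn is a knight.
Then no assignment of the remaining roles makes every statement match its speaker's type — contradiction.
So Quinn is a knave.
Consider Zara. Suppose Zara is a knave.
Then whichever role Ula has, Ula's statement has the wrong truth value — contradiction.
So Zara is a knight.
With that fixed, Gus's statement is false, so Gus is a knave.
With that fixed, Ula's statement is true, so Ula is a knight.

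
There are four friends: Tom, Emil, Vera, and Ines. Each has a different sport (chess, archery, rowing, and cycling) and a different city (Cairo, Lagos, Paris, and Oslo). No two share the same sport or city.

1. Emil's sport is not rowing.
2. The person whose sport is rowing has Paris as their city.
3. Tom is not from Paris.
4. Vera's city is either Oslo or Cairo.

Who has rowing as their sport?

Ines

Clue 1 rules out Emil for the one with sport rowing.
With clues 1–3, Tom is impossible for the one with sport rowing.
With clues 1–4, Vera is impossible for the one with sport rowing.
That leaves Ines.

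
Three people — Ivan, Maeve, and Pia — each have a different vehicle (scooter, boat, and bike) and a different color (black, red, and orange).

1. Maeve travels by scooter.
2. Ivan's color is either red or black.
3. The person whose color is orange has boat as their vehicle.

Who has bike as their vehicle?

Ivan

Clue 1 rules out Maeve for the one with vehicle bike.
With clues 1–3, Pia is impossible for the one with vehicle bike.
That leaves Ivan.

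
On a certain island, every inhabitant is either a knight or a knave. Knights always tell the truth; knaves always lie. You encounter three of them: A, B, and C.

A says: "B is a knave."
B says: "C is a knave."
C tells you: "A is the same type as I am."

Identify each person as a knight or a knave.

A: knight, B: knave, C: knight

Consider A. Suppose A is a knave.
Then whichever role C has, C's statement has the wrong truth value — contradiction.
So A is a knight.
Consider B. Suppose B is a knight.
Then A's statement comes out false, contradicting A being a knight.
So B is a knave.
Consider C. Suppose C is a knave.
Then B's statement comes out true, contradicting B being a knave.
So C is a knight.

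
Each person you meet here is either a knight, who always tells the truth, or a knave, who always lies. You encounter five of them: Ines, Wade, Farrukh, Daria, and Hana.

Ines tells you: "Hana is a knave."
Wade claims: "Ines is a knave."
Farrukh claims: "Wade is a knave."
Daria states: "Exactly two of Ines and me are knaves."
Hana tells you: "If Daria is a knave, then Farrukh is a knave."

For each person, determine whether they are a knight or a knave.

Consider Ines. Suppose Ines is a knave.
Then whichever role Daria has, Daria's statement has the wrong truth value — contradiction.
So Ines is a knight.
With that fixed, Wade's statement is false, so Wade is a knave.
With that fixed, Farrukh's statement is true, so Farrukh is a knight.
With that fixed, Daria's statement is false, so Daria is a knave.
With that fixed, Hana's statement is false, so Hana is a knave.

Ines: knight, Wade: knave, Farrukh: knight, Daria: knave, Hana: knave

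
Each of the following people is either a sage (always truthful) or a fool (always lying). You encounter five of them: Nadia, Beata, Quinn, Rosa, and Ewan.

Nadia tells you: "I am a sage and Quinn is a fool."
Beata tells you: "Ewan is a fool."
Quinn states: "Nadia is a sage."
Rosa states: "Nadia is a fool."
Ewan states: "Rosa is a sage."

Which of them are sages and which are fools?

Nadia: fool, Beata: fool, Quinn: fool, Rosa: sage, Ewan: sage

Consider Nadia. Suppose Nadia is a sage.
Then no assignment of the remaining roles makes every statement match its speaker's type — contradiction.
So Nadia is a fool.
With that fixed, Quinn's statement is false, so Quinn is a fool.
With that fixed, Rosa's statement is true, so Rosa is a sage.
With that fixed, Ewan's statement is true, so Ewan is a sage.
With that fixed, Beata's statement is false, so Beata is a fool.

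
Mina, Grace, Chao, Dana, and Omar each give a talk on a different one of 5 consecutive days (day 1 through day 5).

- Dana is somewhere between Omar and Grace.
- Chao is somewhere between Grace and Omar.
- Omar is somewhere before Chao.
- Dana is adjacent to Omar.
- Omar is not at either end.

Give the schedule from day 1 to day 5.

From clue 1: Dana is in {2,3,4}.
From clues 1–2: Chao is in {2,3,4}.
From clues 1–3: Grace is in {4,5}.
From clues 1–5: Mina → day 1, Omar → day 2, Dana → day 3, Chao → day 4, Grace → day 5.

Mina, Omar, Dana, Chao, Grace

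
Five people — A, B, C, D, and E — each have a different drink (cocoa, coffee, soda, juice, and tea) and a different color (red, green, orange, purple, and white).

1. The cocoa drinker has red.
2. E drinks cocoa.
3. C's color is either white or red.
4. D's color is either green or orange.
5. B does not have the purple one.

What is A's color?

purple

With clues 1–2, red is impossible for A's color.
With clues 1–3, white is impossible for A's color.
With clues 1–5, green and orange are impossible for A's color.
That leaves purple.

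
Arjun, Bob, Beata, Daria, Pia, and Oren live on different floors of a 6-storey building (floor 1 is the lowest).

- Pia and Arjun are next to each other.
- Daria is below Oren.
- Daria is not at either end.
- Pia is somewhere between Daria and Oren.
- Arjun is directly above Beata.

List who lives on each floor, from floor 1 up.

Bob, Daria, Beata, Arjun, Pia, Oren

From clues 1–2: Daria is in {1,2,3,4,5}.
From clues 1–3: Daria is in {2,3,4,5}.
From clues 1–4: Daria is in {2,3}.
From clues 1–5: Bob → floor 1, Daria → floor 2, Beata → floor 3, Arjun → floor 4, Pia → floor 5, Oren → floor 6.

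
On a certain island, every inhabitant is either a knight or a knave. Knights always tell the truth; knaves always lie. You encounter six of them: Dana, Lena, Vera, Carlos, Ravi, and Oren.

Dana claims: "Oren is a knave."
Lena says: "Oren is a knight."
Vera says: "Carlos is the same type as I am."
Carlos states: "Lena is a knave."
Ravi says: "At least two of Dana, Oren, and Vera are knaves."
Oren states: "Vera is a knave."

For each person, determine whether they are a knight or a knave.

Consider Dana. Suppose Dana is a knave.
Then no assignment of the remaining roles makes every statement match its speaker's type — contradiction.
So Dana is a knight.
Consider Lena. Suppose Lena is a knight.
Then no assignment of the remaining roles makes every statement match its speaker's type — contradiction.
So Lena is a knave.
With that fixed, Carlos's statement is true, so Carlos is a knight.
Consider Vera. Suppose Vera is a knave.
Then no assignment of the remaining roles makes every statement match its speaker's type — contradiction.
So Vera is a knight.
With that fixed, Ravi's statement is false, so Ravi is a knave.
With that fixed, Oren's statement is false, so Oren is a knave.

Dana: knight, Lena: knave, Vera: knight, Carlos: knight, Ravi: knave, Oren: knave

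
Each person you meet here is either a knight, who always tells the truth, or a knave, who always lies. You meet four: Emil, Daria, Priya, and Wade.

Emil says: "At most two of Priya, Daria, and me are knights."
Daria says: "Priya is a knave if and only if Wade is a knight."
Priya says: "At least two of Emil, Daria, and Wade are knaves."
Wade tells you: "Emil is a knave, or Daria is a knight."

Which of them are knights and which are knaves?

Emil: knight, Daria: knight, Priya: knave, Wade: knight

Consider Emil. Suppose Emil is a knave.
Then Emil's own statement would have to be false, but it can't be — contradiction.
So Emil is a knight.
Consider Daria. Suppose Daria is a knave.
Then no assignment of the remaining roles makes every statement match its speaker's type — contradiction.
So Daria is a knight.
With that fixed, Priya's statement is false, so Priya is a knave.
With that fixed, Wade's statement is true, so Wade is a knight.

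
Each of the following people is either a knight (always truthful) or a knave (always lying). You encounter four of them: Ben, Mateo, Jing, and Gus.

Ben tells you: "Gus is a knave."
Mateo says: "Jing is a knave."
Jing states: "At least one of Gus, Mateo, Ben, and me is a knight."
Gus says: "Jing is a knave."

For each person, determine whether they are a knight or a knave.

Consider Ben. Suppose Ben is a knave.
Then no assignment of the remaining roles makes every statement match its speaker's type — contradiction.
So Ben is a knight.
With that fixed, Jing's statement is true, so Jing is a knight.
With that fixed, Gus's statement is false, so Gus is a knave.
With that fixed, Mateo's statement is false, so Mateo is a knave.

Ben: knight, Mateo: knave, Jing: knight, Gus: knave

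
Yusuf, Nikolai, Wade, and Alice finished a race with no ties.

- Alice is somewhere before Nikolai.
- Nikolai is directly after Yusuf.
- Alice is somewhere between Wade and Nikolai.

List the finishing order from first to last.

From clue 1: Nikolai is in {2,3,4}.
From clues 1–2: Yusuf is in {2,3}.
From clues 1–3: Wade → place 1, Alice → place 2, Yusuf → place 3, Nikolai → place 4.

Wade, Alice, Yusuf, Nikolai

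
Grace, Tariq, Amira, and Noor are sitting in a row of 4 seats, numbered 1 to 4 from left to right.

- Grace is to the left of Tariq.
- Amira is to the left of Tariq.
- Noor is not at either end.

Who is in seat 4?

Tariq

With clue 1, Grace is ruled out for seat 4.
With clues 1–2, Amira is ruled out for seat 4.
With clues 1–3, Noor is ruled out for seat 4.
So seat 4 is Tariq.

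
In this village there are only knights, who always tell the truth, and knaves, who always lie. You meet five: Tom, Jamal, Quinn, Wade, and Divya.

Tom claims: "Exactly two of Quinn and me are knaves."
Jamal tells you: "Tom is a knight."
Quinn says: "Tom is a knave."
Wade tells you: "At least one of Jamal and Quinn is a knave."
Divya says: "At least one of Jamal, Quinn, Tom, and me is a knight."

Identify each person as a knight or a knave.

Tom: knave, Jamal: knave, Quinn: knight, Wade: knight, Divya: knight

Consider Tom. Suppose Tom is a knight.
Then Tom's own statement would have to be true, but it can't be — contradiction.
So Tom is a knave.
With that fixed, Jamal's statement is false, so Jamal is a knave.
With that fixed, Quinn's statement is true, so Quinn is a knight.
With that fixed, Wade's statement is true, so Wade is a knight.
With that fixed, Divya's statement is true, so Divya is a knight.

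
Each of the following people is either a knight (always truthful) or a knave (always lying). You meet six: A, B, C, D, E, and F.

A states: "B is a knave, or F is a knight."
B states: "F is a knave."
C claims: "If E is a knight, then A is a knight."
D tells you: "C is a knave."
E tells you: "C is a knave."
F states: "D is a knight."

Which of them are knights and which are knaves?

Consider A. Suppose A is a knight.
Then no assignment of the remaining roles makes every statement match its speaker's type — contradiction.
So A is a knave.
Consider B. Suppose B is a knave.
Then A's statement comes out true, contradicting A being a knave.
So B is a knight.
Consider C. Suppose C is a knave.
Then no assignment of the remaining roles makes every statement match its speaker's type — contradiction.
So C is a knight.
With that fixed, D's statement is false, so D is a knave.
With that fixed, E's statement is false, so E is a knave.
With that fixed, F's statement is false, so F is a knave.

A: knave, B: knight, C: knight, D: knave, E: knave, F: knave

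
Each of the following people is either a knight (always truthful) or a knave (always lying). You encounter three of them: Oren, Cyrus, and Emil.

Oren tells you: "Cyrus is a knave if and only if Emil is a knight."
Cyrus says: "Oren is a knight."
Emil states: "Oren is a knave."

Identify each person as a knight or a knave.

Consider Oren. Suppose Oren is a knave.
Then no assignment of the remaining roles makes every statement match its speaker's type — contradiction.
So Oren is a knight.
With that fixed, Cyrus's statement is true, so Cyrus is a knight.
With that fixed, Emil's statement is false, so Emil is a knave.

Oren: knight, Cyrus: knight, Emil: knave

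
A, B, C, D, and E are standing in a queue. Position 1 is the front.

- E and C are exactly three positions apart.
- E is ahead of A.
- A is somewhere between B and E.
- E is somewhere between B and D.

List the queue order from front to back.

From clue 1: C is in {1,2,4,5}.
From clues 1–2: C is in {1,4,5}.
From clues 1–3: A is in {2,3}.
From clues 1–4: D → position 1, E → position 2, A → position 3, B → position 4, C → position 5.

D, E, A, B, C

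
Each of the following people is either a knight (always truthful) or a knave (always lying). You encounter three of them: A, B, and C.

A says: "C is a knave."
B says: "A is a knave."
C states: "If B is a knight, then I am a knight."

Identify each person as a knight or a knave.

Consider A. Suppose A is a knight.
Then no assignment of the remaining roles makes every statement match its speaker's type — contradiction.
So A is a knave.
With that fixed, B's statement is true, so B is a knight.
Consider C. Suppose C is a knave.
Then A's statement comes out true, contradicting A being a knave.
So C is a knight.

A: knave, B: knight, C: knight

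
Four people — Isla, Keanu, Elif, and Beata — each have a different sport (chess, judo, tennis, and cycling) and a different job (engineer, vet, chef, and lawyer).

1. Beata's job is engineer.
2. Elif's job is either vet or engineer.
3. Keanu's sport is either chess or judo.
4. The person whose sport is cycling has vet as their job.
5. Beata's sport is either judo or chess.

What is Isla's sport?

tennis

With clues 1–4, cycling is impossible for Isla's sport.
With clues 1–5, chess and judo are impossible for Isla's sport.
That leaves tennis.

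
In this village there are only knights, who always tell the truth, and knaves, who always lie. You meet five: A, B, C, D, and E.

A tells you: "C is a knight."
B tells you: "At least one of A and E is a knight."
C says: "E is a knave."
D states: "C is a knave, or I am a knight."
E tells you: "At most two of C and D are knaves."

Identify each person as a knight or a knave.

Regardless of anyone's role, E's statement is true, so E is a knight.
With that fixed, B's statement is true, so B is a knight.
With that fixed, C's statement is false, so C is a knave.
With that fixed, D's statement is true, so D is a knight.
With that fixed, A's statement is false, so A is a knave.

A: knave, B: knight, C: knave, D: knight, E: knight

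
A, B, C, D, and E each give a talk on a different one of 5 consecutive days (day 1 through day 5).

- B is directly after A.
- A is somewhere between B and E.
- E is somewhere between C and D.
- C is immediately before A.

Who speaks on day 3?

C

With clues 1–3, B and E are ruled out for day 3.
With clues 1–4, A and D are ruled out for day 3.
So day 3 is C.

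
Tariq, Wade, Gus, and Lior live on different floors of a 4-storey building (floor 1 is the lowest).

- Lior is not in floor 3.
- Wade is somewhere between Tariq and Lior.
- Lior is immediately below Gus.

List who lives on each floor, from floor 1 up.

From clue 1: Lior is in {1,2,4}.
From clues 1–2: Wade is in {2,3}.
From clues 1–3: Lior → floor 1, Gus → floor 2, Wade → floor 3, Tariq → floor 4.

Lior, Gus, Wade, Tariq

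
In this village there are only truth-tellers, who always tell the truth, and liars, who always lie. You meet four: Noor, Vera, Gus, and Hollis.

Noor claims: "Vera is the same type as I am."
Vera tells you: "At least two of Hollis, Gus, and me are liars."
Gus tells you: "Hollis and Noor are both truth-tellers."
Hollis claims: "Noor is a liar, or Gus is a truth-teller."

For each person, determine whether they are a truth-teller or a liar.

Consider Noor. Suppose Noor is a liar.
Then no assignment of the remaining roles makes every statement match its speaker's type — contradiction.
So Noor is a truth-teller.
Consider Vera. Suppose Vera is a liar.
Then Noor's statement comes out false, contradicting Noor being a truth-teller.
So Vera is a truth-teller.
Consider Gus. Suppose Gus is a truth-teller.
Then Vera's statement comes out false, contradicting Vera being a truth-teller.
So Gus is a liar.
With that fixed, Hollis's statement is false, so Hollis is a liar.

Noor: truth-teller, Vera: truth-teller, Gus: liar, Hollis: liar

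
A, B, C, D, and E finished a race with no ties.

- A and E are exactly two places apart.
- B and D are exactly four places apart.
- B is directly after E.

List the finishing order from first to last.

D, A, C, E, B

From clues 1–2: C → place 3.
From clues 1–3: D → place 1, A → place 2, E → place 4, B → place 5.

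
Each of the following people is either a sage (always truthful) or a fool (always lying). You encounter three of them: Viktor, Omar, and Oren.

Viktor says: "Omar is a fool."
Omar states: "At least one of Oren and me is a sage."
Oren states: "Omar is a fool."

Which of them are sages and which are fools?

Consider Viktor. Suppose Viktor is a sage.
Then no assignment of the remaining roles makes every statement match its speaker's type — contradiction.
So Viktor is a fool.
Consider Omar. Suppose Omar is a fool.
Then Viktor's statement comes out true, contradicting Viktor being a fool.
So Omar is a sage.
With that fixed, Oren's statement is false, so Oren is a fool.

Viktor: fool, Omar: sage, Oren: fool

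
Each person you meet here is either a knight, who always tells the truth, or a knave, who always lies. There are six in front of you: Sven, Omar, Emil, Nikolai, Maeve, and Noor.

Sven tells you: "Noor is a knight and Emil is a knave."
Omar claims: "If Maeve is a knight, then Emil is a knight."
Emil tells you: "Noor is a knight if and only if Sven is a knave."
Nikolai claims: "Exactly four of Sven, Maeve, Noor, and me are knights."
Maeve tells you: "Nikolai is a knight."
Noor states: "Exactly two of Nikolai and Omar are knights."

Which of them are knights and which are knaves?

Sven: knave, Omar: knight, Emil: knave, Nikolai: knave, Maeve: knave, Noor: knave

Consider Sven. Suppose Sven is a knight.
Then no assignment of the remaining roles makes every statement match its speaker's type — contradiction.
So Sven is a knave.
With that fixed, Nikolai's statement is false, so Nikolai is a knave.
With that fixed, Maeve's statement is false, so Maeve is a knave.
With that fixed, Noor's statement is false, so Noor is a knave.
With that fixed, Omar's statement is true, so Omar is a knight.
With that fixed, Emil's statement is false, so Emil is a knave.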